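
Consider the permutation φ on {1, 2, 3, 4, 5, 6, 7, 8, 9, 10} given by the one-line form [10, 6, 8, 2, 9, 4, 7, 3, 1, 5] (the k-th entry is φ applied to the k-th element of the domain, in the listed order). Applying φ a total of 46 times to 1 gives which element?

5

Tracing 1 → 10 → … returns to 1 after 4 steps, so 1 lies in a 4-cycle (1 10 5 9).
On a 4-cycle, φ^4 is the identity, so φ^46 = φ^2 there (46 ≡ 2 mod 4).
Stepping 2 places around the cycle: 1 → 10 → 5.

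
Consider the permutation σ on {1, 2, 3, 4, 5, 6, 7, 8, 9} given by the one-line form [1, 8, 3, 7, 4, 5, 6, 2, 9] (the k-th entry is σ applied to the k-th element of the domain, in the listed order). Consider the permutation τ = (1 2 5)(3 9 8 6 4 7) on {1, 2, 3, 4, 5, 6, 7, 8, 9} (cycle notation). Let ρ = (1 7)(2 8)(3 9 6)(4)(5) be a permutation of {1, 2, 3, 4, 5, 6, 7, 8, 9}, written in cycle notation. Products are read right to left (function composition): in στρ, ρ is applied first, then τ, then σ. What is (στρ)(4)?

6

Chase 4: ρ(4) = 4; τ(4) = 7; σ(7) = 6. Hence (στρ)(4) = 6.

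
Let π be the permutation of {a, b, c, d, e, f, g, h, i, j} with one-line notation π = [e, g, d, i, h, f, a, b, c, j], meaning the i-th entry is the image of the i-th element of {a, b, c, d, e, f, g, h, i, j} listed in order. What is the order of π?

The disjoint-cycle form of π has cycle lengths 5, 3, 1, 1.
The order of π is the least common multiple of its cycle lengths: lcm(5, 3) = 15.

15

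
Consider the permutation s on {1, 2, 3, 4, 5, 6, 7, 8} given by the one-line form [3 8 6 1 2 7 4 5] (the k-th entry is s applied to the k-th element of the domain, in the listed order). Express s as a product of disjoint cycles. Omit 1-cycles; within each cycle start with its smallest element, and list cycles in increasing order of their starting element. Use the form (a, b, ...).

Start at 1 and follow images: 1 → 3 → 6 → 7 → 4 → 1, giving the cycle (1, 3, 6, 7, 4).
Continuing from each remaining unvisited element yields (1, 3, 6, 7, 4)(2, 8, 5).

(1, 3, 6, 7, 4)(2, 8, 5)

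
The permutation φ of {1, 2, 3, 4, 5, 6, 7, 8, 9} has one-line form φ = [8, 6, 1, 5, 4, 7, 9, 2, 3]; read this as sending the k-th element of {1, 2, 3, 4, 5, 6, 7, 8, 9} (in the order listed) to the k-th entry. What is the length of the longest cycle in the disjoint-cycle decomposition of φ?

7

Decomposing into disjoint cycles gives (1, 8, 2, 6, 7, 9, 3)(4, 5); the longest has length 7.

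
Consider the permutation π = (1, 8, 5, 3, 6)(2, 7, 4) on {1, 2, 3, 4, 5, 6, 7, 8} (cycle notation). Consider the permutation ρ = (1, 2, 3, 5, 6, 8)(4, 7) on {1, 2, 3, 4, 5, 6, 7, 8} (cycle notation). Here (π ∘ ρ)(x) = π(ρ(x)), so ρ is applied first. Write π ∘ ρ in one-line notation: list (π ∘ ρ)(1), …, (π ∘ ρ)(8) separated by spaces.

(π ∘ ρ)(x) = π(ρ(x)). Computing each image: π(ρ(1)) = π(2) = 7, π(ρ(2)) = π(3) = 6, π(ρ(3)) = π(5) = 3, π(ρ(4)) = π(7) = 4, π(ρ(5)) = π(6) = 1, π(ρ(6)) = π(8) = 5, π(ρ(7)) = π(4) = 2, π(ρ(8)) = π(1) = 8.
Hence π ∘ ρ = [7 6 3 4 1 5 2 8].

7 6 3 4 1 5 2 8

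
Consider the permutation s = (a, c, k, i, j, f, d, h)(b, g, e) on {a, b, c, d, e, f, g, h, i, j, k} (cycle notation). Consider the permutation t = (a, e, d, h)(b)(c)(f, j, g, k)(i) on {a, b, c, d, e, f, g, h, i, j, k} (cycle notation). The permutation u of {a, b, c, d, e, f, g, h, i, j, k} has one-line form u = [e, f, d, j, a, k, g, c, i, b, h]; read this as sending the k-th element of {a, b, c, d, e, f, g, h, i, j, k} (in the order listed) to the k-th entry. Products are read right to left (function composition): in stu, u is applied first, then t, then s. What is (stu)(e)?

b

Chase e: u(e) = a; t(a) = e; s(e) = b. Hence (stu)(e) = b.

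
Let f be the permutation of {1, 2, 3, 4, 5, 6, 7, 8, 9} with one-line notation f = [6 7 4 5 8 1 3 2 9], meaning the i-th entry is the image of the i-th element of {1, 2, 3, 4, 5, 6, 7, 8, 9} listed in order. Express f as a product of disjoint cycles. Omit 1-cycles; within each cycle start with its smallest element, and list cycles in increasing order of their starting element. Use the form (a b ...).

From 1: 1 → 6 → 1, closing the cycle (1 6).
Repeating from the next unused element and collecting all non-trivial cycles gives (1 6)(2 7 3 4 5 8).

(1 6)(2 7 3 4 5 8)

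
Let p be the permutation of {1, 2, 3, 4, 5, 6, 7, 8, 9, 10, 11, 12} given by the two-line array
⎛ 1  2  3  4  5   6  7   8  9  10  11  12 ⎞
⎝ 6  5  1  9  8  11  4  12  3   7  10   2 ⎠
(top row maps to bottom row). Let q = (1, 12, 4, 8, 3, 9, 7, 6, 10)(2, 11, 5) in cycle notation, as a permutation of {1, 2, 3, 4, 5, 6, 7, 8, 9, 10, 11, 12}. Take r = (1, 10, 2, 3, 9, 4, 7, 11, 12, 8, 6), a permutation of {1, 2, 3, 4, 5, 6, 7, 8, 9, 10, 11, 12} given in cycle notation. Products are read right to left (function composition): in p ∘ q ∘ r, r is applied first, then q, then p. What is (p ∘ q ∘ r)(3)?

4

Chase 3: r(3) = 9; q(9) = 7; p(7) = 4. Hence (p ∘ q ∘ r)(3) = 4.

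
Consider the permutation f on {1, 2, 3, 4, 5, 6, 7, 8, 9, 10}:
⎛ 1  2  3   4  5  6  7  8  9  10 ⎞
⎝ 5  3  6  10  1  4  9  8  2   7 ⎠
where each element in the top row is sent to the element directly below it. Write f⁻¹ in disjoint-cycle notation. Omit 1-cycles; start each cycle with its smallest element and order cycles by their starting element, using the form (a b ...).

(1 5)(2 9 7 10 4 6 3)

First write f in disjoint cycles: (1 5)(2 3 6 4 10 7 9).
Reversing each cycle (and rotating so the smallest element leads) gives f⁻¹ = (1 5)(2 9 7 10 4 6 3).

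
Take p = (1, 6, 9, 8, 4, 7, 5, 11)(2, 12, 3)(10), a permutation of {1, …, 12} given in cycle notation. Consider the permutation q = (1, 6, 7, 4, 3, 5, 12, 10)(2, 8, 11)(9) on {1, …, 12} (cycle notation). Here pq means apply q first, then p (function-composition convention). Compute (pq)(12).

(pq)(12) = p(q(12)). q(12) = 10, then p(10) = 10. So (pq)(12) = 10.

10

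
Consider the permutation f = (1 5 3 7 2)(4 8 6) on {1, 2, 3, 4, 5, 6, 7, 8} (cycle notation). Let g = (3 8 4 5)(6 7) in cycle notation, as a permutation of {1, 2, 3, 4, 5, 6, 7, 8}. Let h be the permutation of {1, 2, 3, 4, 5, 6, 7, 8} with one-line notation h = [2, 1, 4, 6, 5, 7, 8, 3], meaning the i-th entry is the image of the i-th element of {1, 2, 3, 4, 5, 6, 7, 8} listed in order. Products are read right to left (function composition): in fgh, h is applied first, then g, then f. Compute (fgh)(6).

Apply the permutations in order: h(6) = 7, then g(7) = 6, then f(6) = 4. So (fgh)(6) = 4.

4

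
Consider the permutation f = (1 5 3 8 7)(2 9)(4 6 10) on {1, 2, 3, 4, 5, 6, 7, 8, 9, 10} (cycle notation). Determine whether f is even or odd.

The cycle lengths are 5, 3, 2.
A cycle is odd iff its length is even; f has 1 even-length cycle, so sgn(f) = (−1)^1 and f is odd.

odd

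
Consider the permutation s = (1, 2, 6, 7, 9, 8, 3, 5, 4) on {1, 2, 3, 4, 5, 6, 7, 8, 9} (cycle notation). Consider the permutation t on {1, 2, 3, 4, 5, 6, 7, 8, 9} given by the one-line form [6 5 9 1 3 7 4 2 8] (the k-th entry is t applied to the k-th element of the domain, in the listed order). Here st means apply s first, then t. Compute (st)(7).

First apply s: s(7) = 9, then t(9) = 8. Thus (st)(7) = 8.

8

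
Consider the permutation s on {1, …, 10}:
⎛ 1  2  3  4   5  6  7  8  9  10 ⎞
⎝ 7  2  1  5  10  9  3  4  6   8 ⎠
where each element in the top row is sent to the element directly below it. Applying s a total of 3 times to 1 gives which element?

Tracing 1 → 7 → … returns to 1 after 3 steps, so 1 lies in a 3-cycle (1 7 3).
Powers repeat with period 3 on this cycle, and 3 mod 3 = 0, so s^3(1) = s^0(1).
So s^3(1) = 1.

1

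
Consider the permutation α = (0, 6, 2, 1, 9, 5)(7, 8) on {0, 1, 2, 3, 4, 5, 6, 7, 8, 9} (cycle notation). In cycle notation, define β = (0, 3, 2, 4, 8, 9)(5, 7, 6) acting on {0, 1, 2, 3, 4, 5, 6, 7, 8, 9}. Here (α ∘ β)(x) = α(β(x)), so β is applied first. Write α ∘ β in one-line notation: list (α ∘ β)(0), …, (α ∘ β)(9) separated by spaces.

(α ∘ β)(x) = α(β(x)). Computing each image: α(β(0)) = α(3) = 3, α(β(1)) = α(1) = 9, α(β(2)) = α(4) = 4, α(β(3)) = α(2) = 1, α(β(4)) = α(8) = 7, α(β(5)) = α(7) = 8, α(β(6)) = α(5) = 0, α(β(7)) = α(6) = 2, α(β(8)) = α(9) = 5, α(β(9)) = α(0) = 6.
Hence α ∘ β = [3 9 4 1 7 8 0 2 5 6].

3 9 4 1 7 8 0 2 5 6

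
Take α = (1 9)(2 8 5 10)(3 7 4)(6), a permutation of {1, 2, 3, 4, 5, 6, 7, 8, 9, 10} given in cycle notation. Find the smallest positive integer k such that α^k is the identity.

The disjoint cycles have lengths 4, 3, 2, 1.
The order is lcm(4, 3, 2) = 12.

12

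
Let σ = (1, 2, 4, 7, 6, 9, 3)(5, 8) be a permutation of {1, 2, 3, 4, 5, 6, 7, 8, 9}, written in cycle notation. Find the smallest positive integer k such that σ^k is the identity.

The disjoint cycles have lengths 7, 2.
The order is lcm(7, 2) = 14.

14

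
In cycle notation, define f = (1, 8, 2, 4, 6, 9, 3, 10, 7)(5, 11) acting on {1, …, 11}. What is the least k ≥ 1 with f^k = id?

18

The disjoint cycles have lengths 9, 2.
The order is lcm(9, 2) = 18.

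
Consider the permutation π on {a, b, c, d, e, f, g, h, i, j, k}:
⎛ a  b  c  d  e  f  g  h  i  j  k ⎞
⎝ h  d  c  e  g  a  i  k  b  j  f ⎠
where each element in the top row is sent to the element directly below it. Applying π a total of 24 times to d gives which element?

Tracing d → e → … returns to d after 5 steps, so d lies in a 5-cycle (b d e g i).
Since the cycle has length 5, π^24 acts on it the same as π^4 (24 mod 5 = 4).
Advancing 4 steps from d: d → e → g → i → b.

b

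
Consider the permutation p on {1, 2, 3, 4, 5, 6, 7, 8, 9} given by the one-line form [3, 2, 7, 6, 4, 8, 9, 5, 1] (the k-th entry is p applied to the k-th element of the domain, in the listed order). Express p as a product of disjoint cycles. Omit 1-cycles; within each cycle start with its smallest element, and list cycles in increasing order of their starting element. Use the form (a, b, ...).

Start at 1 and follow images: 1 → 3 → 7 → 9 → 1, giving the cycle (1, 3, 7, 9).
Repeating from the next unused element and collecting all non-trivial cycles gives (1, 3, 7, 9)(4, 6, 8, 5).

(1, 3, 7, 9)(4, 6, 8, 5)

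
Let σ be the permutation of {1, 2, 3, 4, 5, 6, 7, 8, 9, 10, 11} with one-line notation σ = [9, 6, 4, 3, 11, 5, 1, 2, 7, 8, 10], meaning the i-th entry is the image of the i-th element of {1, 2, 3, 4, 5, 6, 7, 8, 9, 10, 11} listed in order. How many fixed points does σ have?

0

No element satisfies σ(x) = x, so there are 0 fixed points.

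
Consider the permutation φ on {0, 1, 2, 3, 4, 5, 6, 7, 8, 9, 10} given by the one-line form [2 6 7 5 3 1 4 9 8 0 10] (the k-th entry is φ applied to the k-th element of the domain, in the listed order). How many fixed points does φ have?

The fixed points (elements with φ(x) = x) are {8, 10}, so there are 2.

2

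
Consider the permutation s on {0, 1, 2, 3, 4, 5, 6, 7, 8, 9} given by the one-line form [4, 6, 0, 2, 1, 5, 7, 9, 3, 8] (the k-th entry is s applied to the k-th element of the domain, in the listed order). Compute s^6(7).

4

Tracing 7 → 9 → … returns to 7 after 9 steps, so 7 lies in a 9-cycle (0 4 1 6 7 9 8 3 2).
Advancing 6 steps from 7: 7 → 9 → 8 → 3 → 2 → 0 → 4.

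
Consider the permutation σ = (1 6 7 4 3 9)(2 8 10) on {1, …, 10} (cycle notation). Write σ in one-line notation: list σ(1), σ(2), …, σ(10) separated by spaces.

6 8 9 3 5 7 4 10 1 2

Image by image: 1→6, 2→8, 3→9, 4→3, 5→5, 6→7, 7→4, 8→10, 9→1, 10→2.
Listing these in domain order gives 6 8 9 3 5 7 4 10 1 2.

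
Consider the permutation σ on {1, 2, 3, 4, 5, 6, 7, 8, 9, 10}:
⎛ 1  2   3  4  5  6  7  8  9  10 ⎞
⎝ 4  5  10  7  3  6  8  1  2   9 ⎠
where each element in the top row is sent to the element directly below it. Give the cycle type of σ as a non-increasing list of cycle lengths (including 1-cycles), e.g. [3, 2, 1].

The disjoint cycles are (1 4 7 8)(2 5 3 10 9)(6), with lengths 5, 4, 1 in non-increasing order.

[5, 4, 1]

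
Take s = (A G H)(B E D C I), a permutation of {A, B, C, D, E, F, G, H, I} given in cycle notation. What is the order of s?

15

The cycle type of s is (5, 3, 1).
Since disjoint cycles commute, ord(s) = lcm(5, 3) = 15.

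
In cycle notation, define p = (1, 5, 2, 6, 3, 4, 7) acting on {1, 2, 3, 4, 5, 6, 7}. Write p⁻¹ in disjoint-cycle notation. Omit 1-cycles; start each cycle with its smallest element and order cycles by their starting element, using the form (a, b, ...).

(1, 7, 4, 3, 6, 2, 5)

Inverting a permutation written in cycle notation just reverses the order within every cycle.
After reversing and putting each cycle's least element first, p⁻¹ = (1, 7, 4, 3, 6, 2, 5).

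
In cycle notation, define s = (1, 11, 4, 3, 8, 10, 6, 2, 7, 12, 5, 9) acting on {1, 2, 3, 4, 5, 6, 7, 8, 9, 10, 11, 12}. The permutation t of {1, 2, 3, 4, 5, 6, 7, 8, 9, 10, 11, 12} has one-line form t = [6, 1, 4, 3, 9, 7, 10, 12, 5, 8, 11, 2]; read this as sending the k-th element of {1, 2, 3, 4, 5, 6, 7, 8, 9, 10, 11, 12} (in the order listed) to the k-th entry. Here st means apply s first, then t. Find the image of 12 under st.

First apply s: s(12) = 5, then t(5) = 9. Thus (st)(12) = 9.

9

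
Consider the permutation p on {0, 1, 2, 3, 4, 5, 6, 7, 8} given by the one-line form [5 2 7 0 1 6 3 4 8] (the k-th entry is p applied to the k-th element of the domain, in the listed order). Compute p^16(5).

Tracing 5 → 6 → … returns to 5 after 4 steps, so 5 lies in a 4-cycle (0, 5, 6, 3).
On a 4-cycle, p^4 is the identity, so p^16 = p^0 there (16 ≡ 0 mod 4).
So p^16(5) = 5.

5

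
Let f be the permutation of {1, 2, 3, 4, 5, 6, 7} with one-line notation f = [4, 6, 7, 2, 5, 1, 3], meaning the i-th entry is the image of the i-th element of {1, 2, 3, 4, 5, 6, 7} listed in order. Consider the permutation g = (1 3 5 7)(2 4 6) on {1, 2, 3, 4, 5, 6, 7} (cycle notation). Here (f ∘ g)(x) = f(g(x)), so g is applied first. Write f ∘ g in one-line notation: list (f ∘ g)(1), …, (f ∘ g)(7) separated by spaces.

7 2 5 1 3 6 4

Chase each element through g then f: 1 → 3 → 7; 2 → 4 → 2; 3 → 5 → 5; 4 → 6 → 1; 5 → 7 → 3; 6 → 2 → 6; 7 → 1 → 4.
Collecting the images, f ∘ g = [7 2 5 1 3 6 4].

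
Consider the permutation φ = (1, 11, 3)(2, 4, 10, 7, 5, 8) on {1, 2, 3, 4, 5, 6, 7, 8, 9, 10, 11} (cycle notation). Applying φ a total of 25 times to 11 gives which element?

3

11 lies in the 3-cycle (1, 11, 3).
Since the cycle has length 3, φ^25 acts on it the same as φ^1 (25 mod 3 = 1).
Stepping 1 place around the cycle: 11 → 3.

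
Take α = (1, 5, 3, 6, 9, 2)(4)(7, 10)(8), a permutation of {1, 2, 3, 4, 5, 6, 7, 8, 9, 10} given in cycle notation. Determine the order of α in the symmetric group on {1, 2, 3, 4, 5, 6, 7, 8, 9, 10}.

6

The cycle type of α is (6, 2, 1, 1).
Since disjoint cycles commute, ord(α) = lcm(6, 2) = 6.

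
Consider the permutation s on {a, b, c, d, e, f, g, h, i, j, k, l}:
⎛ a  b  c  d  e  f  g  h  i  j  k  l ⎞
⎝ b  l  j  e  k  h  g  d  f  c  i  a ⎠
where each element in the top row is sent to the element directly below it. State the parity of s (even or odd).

even

In disjoint-cycle form the cycle lengths are 6, 3, 2, 1.
A cycle is odd iff its length is even; s has 2 even-length cycles, so sgn(s) = (−1)^2 and s is even.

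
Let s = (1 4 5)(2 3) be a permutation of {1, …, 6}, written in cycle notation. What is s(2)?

2 appears in (2 3); the next entry (wrapping around) is 3.

3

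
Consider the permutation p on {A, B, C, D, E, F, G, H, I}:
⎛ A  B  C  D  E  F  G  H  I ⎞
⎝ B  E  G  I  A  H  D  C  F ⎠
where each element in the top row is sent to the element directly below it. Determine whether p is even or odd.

odd

In disjoint-cycle form the cycle lengths are 6, 3.
A cycle of length ℓ contributes ℓ−1 transpositions, so p is a product of 5 + 2 = 7 transpositions — odd.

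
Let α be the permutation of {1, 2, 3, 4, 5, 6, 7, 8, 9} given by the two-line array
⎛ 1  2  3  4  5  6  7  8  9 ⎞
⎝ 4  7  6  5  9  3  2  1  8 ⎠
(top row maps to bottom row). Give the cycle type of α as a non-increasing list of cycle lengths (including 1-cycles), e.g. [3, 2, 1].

The disjoint cycles are (1, 4, 5, 9, 8)(2, 7)(3, 6), with lengths 5, 2, 2 in non-increasing order.

[5, 2, 2]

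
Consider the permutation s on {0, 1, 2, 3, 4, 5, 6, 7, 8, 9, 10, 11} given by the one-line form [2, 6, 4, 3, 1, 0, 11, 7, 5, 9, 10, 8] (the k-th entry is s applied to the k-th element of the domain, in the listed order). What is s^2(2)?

Tracing 2 → 4 → … returns to 2 after 8 steps, so 2 lies in an 8-cycle (0, 2, 4, 1, 6, 11, 8, 5).
Advancing 2 steps from 2: 2 → 4 → 1.

1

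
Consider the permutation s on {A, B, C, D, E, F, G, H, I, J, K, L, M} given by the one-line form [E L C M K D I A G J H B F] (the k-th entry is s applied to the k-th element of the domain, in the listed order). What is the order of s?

The disjoint-cycle form of s has cycle lengths 4, 3, 2, 2, 1, 1.
The order is lcm(4, 3, 2, 2) = 12.

12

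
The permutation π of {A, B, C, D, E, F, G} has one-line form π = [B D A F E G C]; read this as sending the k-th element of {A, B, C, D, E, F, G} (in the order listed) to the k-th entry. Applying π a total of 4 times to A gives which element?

Tracing A → B → … returns to A after 6 steps, so A lies in a 6-cycle (A B D F G C).
Stepping 4 places around the cycle: A → B → D → F → G.

G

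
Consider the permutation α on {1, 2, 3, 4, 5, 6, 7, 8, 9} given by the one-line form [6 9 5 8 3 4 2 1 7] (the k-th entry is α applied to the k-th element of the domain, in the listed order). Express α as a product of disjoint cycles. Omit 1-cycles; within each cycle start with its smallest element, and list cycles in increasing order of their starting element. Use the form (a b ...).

(1 6 4 8)(2 9 7)(3 5)

From 1: 1 → 6 → 4 → 8 → 1, closing the cycle (1 6 4 8).
Repeating from the next unused element and collecting all non-trivial cycles gives (1 6 4 8)(2 9 7)(3 5).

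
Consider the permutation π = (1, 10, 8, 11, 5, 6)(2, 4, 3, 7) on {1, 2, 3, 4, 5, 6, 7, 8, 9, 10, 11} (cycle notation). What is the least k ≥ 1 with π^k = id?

12

The disjoint cycles have lengths 6, 4, 1.
Since disjoint cycles commute, ord(π) = lcm(6, 4) = 12.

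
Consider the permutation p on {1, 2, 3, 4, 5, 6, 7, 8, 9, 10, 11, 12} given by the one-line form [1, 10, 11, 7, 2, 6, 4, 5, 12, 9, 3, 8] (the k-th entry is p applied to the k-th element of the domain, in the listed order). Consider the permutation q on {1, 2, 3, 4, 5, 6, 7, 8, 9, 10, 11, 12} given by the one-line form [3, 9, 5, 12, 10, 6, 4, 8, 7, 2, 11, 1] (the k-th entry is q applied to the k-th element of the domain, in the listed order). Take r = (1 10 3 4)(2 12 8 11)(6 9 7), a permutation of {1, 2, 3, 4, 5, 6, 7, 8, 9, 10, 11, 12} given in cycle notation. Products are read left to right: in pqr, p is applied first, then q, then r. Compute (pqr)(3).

2

Apply the permutations in order: p(3) = 11, then q(11) = 11, then r(11) = 2. So (pqr)(3) = 2.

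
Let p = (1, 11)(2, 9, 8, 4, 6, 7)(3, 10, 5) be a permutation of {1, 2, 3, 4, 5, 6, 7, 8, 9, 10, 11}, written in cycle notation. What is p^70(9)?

7

9 lies in the 6-cycle (2, 9, 8, 4, 6, 7).
On a 6-cycle, p^6 is the identity, so p^70 = p^4 there (70 ≡ 4 mod 6).
Advancing 4 steps from 9: 9 → 8 → 4 → 6 → 7.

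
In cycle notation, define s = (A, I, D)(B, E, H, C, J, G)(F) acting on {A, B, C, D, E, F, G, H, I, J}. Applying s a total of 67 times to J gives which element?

J lies in the 6-cycle (B, E, H, C, J, G).
On a 6-cycle, s^6 is the identity, so s^67 = s^1 there (67 ≡ 1 mod 6).
Stepping 1 place around the cycle: J → G.

G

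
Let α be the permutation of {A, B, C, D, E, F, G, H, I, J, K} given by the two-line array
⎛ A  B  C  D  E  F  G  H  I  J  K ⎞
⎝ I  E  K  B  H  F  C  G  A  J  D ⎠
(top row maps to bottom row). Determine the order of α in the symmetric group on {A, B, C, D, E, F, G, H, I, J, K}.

The disjoint-cycle form of α has cycle lengths 7, 2, 1, 1.
Since disjoint cycles commute, ord(α) = lcm(7, 2) = 14.

14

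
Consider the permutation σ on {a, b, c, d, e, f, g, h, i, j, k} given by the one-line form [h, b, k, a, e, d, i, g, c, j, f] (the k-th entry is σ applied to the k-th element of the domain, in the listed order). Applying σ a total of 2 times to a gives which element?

Tracing a → h → … returns to a after 8 steps, so a lies in an 8-cycle (a, h, g, i, c, k, f, d).
Advancing 2 steps from a: a → h → g.

g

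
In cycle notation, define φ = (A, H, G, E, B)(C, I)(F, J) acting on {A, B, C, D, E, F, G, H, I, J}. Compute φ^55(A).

A lies in the 5-cycle (A, H, G, E, B).
Since the cycle has length 5, φ^55 acts on it the same as φ^0 (55 mod 5 = 0).
So φ^55(A) = A.

A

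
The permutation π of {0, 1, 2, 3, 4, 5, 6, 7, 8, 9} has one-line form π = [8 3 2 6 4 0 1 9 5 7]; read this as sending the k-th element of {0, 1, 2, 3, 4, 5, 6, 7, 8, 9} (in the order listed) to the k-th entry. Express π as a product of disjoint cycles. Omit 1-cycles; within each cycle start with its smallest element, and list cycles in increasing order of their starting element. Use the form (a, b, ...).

(0, 8, 5)(1, 3, 6)(7, 9)

Start at 0 and follow images: 0 → 8 → 5 → 0, giving the cycle (0, 8, 5).
Continuing from each remaining unvisited element yields (0, 8, 5)(1, 3, 6)(7, 9).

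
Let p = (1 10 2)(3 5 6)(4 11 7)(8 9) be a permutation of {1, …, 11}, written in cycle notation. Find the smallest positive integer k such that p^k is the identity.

The cycle type of p is (3, 3, 3, 2).
The order is lcm(3, 3, 3, 2) = 6.

6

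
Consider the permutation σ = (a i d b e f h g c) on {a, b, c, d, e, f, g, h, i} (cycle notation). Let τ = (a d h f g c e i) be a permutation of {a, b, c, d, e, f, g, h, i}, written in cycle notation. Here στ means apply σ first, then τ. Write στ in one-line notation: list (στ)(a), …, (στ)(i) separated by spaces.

a i d b g f e c h

For each element, apply σ then τ: a → i → a; b → e → i; c → a → d; d → b → b; e → f → g; f → h → f; g → c → e; h → g → c; i → d → h.
Collecting the images, στ = [a i d b g f e c h].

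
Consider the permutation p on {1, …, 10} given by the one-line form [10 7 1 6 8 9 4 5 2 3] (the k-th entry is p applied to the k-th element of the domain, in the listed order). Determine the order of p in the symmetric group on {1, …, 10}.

30

Writing p as disjoint cycles, the cycle lengths are 5, 3, 2.
The order of p is the least common multiple of its cycle lengths: lcm(5, 3, 2) = 30.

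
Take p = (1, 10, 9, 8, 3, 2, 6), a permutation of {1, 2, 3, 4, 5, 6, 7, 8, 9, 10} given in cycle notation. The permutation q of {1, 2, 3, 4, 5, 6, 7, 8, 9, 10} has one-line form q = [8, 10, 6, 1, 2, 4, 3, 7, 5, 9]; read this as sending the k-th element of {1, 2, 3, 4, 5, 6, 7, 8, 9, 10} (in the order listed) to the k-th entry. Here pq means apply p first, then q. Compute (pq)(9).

(pq)(9) = q(p(9)). p(9) = 8, then q(8) = 7. So (pq)(9) = 7.

7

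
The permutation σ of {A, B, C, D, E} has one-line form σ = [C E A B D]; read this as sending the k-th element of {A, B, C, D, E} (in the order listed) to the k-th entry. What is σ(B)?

E

B is element number 2 of the domain, and entry number 2 of the one-line form is E, so σ(B) = E.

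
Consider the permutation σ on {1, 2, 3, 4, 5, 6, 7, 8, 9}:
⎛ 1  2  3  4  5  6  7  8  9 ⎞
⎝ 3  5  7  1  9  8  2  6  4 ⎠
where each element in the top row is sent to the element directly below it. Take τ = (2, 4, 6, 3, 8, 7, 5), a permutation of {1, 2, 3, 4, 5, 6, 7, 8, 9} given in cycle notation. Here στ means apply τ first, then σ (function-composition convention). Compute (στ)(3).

τ(3) = 8, then σ(8) = 6; composing gives (στ)(3) = 6.

6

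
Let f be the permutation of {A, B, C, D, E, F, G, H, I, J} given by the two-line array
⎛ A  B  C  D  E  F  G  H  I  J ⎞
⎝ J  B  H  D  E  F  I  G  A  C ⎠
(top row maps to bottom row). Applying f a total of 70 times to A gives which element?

G

Tracing A → J → … returns to A after 6 steps, so A lies in a 6-cycle (A J C H G I).
On a 6-cycle, f^6 is the identity, so f^70 = f^4 there (70 ≡ 4 mod 6).
Advancing 4 steps from A: A → J → C → H → G.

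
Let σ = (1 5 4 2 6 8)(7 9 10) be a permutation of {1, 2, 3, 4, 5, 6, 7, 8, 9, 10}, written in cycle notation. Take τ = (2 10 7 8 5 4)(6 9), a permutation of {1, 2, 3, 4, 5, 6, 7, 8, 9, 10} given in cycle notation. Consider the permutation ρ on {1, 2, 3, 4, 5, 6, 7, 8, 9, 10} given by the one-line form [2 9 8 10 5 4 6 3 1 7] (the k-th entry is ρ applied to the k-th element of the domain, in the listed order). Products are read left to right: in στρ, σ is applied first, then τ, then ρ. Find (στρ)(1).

Apply the permutations in order: σ(1) = 5, then τ(5) = 4, then ρ(4) = 10. So (στρ)(1) = 10.

10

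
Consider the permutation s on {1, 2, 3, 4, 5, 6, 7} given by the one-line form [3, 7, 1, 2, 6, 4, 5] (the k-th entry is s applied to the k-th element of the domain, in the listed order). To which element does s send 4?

2

4 is element number 4 of the domain, and entry number 4 of the one-line form is 2, so s(4) = 2.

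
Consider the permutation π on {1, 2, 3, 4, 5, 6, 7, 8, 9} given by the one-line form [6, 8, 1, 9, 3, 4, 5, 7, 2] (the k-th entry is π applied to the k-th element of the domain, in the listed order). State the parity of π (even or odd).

even

In disjoint-cycle form the cycle lengths are 9.
A cycle of length ℓ contributes ℓ−1 transpositions, so π is a product of 8 transpositions — even.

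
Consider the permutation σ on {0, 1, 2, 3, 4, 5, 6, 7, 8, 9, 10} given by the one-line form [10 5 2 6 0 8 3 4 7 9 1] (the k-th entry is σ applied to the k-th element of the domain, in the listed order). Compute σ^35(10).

Tracing 10 → 1 → … returns to 10 after 7 steps, so 10 lies in a 7-cycle (0, 10, 1, 5, 8, 7, 4).
Powers repeat with period 7 on this cycle, and 35 mod 7 = 0, so σ^35(10) = σ^0(10).
So σ^35(10) = 10.

10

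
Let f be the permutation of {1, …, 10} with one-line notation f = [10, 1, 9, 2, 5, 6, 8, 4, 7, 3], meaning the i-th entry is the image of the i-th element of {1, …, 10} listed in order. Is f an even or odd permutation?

In disjoint-cycle form the cycle lengths are 8, 1, 1.
A cycle is odd iff its length is even; f has 1 even-length cycle, so sgn(f) = (−1)^1 and f is odd.

odd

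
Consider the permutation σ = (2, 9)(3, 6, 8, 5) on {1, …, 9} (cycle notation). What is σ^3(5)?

8

5 lies in the 4-cycle (3, 6, 8, 5).
Stepping 3 places around the cycle: 5 → 3 → 6 → 8.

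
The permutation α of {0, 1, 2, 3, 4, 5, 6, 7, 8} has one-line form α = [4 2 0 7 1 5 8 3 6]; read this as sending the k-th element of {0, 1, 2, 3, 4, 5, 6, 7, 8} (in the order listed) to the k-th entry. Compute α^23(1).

4

Tracing 1 → 2 → … returns to 1 after 4 steps, so 1 lies in a 4-cycle (0, 4, 1, 2).
On a 4-cycle, α^4 is the identity, so α^23 = α^3 there (23 ≡ 3 mod 4).
Advancing 3 steps from 1: 1 → 2 → 0 → 4.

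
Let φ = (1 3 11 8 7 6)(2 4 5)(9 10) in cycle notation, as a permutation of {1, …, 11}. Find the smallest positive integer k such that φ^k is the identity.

The cycle type of φ is (6, 3, 2).
Since disjoint cycles commute, ord(φ) = lcm(6, 3, 2) = 6.

6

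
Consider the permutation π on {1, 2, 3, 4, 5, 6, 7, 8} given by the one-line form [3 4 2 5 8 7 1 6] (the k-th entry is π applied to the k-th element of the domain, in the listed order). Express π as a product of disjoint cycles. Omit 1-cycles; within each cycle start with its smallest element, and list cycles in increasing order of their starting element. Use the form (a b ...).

(1 3 2 4 5 8 6 7)

Start at 1 and follow images: 1 → 3 → 2 → 4 → 5 → 8 → 6 → 7 → 1, giving the cycle (1 3 2 4 5 8 6 7).
Repeating from the next unused element and collecting all non-trivial cycles gives (1 3 2 4 5 8 6 7).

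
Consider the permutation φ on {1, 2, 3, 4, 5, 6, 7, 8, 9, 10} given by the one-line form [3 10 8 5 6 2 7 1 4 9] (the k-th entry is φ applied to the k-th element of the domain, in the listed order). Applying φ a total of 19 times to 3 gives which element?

Tracing 3 → 8 → … returns to 3 after 3 steps, so 3 lies in a 3-cycle (1, 3, 8).
Since the cycle has length 3, φ^19 acts on it the same as φ^1 (19 mod 3 = 1).
Stepping 1 place around the cycle: 3 → 8.

8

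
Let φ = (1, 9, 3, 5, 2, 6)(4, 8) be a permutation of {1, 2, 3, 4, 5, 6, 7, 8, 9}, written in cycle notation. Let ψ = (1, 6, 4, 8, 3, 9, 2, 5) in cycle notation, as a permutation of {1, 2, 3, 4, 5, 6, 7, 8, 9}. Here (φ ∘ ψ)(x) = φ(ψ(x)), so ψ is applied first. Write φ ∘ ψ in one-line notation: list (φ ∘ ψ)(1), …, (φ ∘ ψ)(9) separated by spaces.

1 2 3 4 9 8 7 5 6

For each element, apply ψ then φ: 1 → 6 → 1; 2 → 5 → 2; 3 → 9 → 3; 4 → 8 → 4; 5 → 1 → 9; 6 → 4 → 8; 7 → 7 → 7; 8 → 3 → 5; 9 → 2 → 6.
Collecting the images, φ ∘ ψ = [1 2 3 4 9 8 7 5 6].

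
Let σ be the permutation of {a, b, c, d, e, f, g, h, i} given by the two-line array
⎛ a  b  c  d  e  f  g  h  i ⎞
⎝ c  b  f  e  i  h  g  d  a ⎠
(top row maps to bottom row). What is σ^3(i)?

Tracing i → a → … returns to i after 7 steps, so i lies in a 7-cycle (a, c, f, h, d, e, i).
Advancing 3 steps from i: i → a → c → f.

f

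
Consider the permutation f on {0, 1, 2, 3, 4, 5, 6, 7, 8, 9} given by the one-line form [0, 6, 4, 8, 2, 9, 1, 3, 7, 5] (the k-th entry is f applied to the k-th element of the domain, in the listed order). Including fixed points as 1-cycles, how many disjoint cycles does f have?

5

The cycle decomposition is (0)(1 6)(2 4)(3 8 7)(5 9), which has 5 cycles (counting 1-cycles).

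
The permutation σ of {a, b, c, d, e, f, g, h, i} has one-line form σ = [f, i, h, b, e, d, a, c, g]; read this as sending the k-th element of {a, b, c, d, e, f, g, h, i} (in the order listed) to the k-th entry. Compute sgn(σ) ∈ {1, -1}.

1

In disjoint-cycle form the cycle lengths are 6, 2, 1.
A cycle of length ℓ contributes ℓ−1 transpositions, so σ is a product of 5 + 1 = 6 transpositions — even.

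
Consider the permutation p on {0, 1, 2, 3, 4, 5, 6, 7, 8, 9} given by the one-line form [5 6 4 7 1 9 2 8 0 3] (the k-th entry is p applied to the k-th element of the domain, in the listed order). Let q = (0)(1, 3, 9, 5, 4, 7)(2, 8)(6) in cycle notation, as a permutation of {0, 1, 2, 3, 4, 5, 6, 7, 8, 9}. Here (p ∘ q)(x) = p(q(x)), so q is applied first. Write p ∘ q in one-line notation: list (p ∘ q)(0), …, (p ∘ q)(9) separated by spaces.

5 7 0 3 8 1 2 6 4 9

(p ∘ q)(x) = p(q(x)). Computing each image: p(q(0)) = p(0) = 5, p(q(1)) = p(3) = 7, p(q(2)) = p(8) = 0, p(q(3)) = p(9) = 3, p(q(4)) = p(7) = 8, p(q(5)) = p(4) = 1, p(q(6)) = p(6) = 2, p(q(7)) = p(1) = 6, p(q(8)) = p(2) = 4, p(q(9)) = p(5) = 9.
Hence p ∘ q = [5 7 0 3 8 1 2 6 4 9].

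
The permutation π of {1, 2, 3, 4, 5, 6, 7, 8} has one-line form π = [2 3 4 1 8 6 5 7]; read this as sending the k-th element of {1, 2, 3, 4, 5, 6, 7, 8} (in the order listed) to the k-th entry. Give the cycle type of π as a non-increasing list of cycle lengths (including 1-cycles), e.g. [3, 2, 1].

The disjoint cycles are (1, 2, 3, 4)(5, 8, 7)(6), with lengths 4, 3, 1 in non-increasing order.

[4, 3, 1]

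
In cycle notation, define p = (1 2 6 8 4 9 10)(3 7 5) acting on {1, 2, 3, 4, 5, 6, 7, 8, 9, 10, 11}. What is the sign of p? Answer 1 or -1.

The cycle lengths are 7, 3, 1.
A cycle is odd iff its length is even; p has 0 even-length cycles, so sgn(p) = (−1)^0 and p is even.

1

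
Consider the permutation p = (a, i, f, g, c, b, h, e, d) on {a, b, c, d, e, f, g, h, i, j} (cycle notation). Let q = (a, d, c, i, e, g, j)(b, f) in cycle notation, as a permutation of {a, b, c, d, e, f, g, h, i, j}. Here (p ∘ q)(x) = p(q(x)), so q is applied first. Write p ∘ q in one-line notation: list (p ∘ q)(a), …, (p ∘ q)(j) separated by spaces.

For each element, apply q then p: a → d → a; b → f → g; c → i → f; d → c → b; e → g → c; f → b → h; g → j → j; h → h → e; i → e → d; j → a → i.
So p ∘ q in one-line form is a g f b c h j e d i.

a g f b c h j e d i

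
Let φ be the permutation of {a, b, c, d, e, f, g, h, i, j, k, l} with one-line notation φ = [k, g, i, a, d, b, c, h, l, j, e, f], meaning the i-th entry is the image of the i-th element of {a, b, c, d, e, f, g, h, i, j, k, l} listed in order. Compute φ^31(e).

Tracing e → d → … returns to e after 4 steps, so e lies in a 4-cycle (a, k, e, d).
Powers repeat with period 4 on this cycle, and 31 mod 4 = 3, so φ^31(e) = φ^3(e).
Advancing 3 steps from e: e → d → a → k.

k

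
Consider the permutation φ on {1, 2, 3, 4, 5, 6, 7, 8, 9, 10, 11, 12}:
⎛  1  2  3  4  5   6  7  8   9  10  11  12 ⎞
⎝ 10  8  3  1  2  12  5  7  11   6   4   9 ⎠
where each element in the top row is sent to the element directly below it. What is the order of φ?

28

The disjoint-cycle form of φ has cycle lengths 7, 4, 1.
Since disjoint cycles commute, ord(φ) = lcm(7, 4) = 28.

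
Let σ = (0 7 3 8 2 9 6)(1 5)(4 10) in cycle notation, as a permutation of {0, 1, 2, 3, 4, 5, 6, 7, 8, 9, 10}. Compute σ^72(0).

3

0 lies in the 7-cycle (0 7 3 8 2 9 6).
Powers repeat with period 7 on this cycle, and 72 mod 7 = 2, so σ^72(0) = σ^2(0).
Advancing 2 steps from 0: 0 → 7 → 3.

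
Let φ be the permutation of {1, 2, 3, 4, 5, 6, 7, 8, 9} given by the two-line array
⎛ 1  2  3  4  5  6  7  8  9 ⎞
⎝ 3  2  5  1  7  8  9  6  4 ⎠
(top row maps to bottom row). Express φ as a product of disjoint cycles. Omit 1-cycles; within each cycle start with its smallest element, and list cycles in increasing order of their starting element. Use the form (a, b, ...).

(1, 3, 5, 7, 9, 4)(6, 8)

Iterating φ from 1 gives 1 → 3 → 5 → 7 → 9 → 4 → 1; that is the 6-cycle (1, 3, 5, 7, 9, 4).
Continuing from each remaining unvisited element yields (1, 3, 5, 7, 9, 4)(6, 8).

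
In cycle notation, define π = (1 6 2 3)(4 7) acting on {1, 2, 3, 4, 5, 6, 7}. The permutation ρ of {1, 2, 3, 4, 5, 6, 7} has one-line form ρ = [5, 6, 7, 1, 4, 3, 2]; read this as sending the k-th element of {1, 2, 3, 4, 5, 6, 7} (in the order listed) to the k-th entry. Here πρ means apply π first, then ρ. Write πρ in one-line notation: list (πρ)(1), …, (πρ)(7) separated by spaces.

3 7 5 2 4 6 1

(πρ)(x) = ρ(π(x)). Computing each image: ρ(π(1)) = ρ(6) = 3, ρ(π(2)) = ρ(3) = 7, ρ(π(3)) = ρ(1) = 5, ρ(π(4)) = ρ(7) = 2, ρ(π(5)) = ρ(5) = 4, ρ(π(6)) = ρ(2) = 6, ρ(π(7)) = ρ(4) = 1.
Hence πρ = [3 7 5 2 4 6 1].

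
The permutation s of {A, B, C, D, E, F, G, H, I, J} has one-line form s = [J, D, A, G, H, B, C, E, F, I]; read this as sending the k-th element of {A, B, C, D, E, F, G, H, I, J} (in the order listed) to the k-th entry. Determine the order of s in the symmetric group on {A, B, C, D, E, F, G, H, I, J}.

8

Writing s as disjoint cycles, the cycle lengths are 8, 2.
Since disjoint cycles commute, ord(s) = lcm(8, 2) = 8.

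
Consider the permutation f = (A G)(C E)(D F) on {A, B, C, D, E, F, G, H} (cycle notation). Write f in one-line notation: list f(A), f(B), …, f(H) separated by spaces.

Reading each image from the cycles: A→G, B→B, C→E, D→F, E→C, F→D, G→A, H→H.
Listing these in domain order gives G B E F C D A H.

G B E F C D A H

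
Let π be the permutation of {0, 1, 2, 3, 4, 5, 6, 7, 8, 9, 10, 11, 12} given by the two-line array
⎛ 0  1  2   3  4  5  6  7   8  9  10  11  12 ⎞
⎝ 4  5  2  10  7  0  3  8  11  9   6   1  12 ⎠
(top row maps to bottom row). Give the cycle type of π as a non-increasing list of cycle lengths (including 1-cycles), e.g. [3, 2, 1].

[7, 3, 1, 1, 1]

The disjoint cycles are (0, 4, 7, 8, 11, 1, 5)(2)(3, 10, 6)(9)(12), with lengths 7, 3, 1, 1, 1 in non-increasing order.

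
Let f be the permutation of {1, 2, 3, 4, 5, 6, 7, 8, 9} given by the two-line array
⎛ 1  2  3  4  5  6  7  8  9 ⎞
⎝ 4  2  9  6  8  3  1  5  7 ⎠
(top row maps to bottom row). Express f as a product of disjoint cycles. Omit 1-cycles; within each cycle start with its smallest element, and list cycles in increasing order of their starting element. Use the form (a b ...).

Start at 1 and follow images: 1 → 4 → 6 → 3 → 9 → 7 → 1, giving the cycle (1 4 6 3 9 7).
Continuing from each remaining unvisited element yields (1 4 6 3 9 7)(5 8).

(1 4 6 3 9 7)(5 8)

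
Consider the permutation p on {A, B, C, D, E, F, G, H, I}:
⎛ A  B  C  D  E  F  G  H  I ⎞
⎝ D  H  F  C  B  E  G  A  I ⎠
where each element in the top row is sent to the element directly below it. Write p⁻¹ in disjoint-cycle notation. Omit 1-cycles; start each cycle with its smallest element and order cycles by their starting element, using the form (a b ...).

First write p in disjoint cycles: (A D C F E B H).
The inverse reverses every cycle; in canonical form, p⁻¹ = (A H B E F C D).

(A H B E F C D)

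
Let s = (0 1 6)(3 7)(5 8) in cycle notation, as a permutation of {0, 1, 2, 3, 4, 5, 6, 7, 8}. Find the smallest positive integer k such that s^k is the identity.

The disjoint cycles have lengths 3, 2, 2, 1, 1.
The order is lcm(3, 2, 2) = 6.

6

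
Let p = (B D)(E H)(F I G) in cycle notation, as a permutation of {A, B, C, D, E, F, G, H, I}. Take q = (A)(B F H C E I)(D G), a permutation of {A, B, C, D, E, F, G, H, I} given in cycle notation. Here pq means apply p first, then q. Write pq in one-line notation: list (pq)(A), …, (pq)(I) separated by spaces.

A G E F C B H I D

(pq)(x) = q(p(x)). Computing each image: q(p(A)) = q(A) = A, q(p(B)) = q(D) = G, q(p(C)) = q(C) = E, q(p(D)) = q(B) = F, q(p(E)) = q(H) = C, q(p(F)) = q(I) = B, q(p(G)) = q(F) = H, q(p(H)) = q(E) = I, q(p(I)) = q(G) = D.
Hence pq = [A G E F C B H I D].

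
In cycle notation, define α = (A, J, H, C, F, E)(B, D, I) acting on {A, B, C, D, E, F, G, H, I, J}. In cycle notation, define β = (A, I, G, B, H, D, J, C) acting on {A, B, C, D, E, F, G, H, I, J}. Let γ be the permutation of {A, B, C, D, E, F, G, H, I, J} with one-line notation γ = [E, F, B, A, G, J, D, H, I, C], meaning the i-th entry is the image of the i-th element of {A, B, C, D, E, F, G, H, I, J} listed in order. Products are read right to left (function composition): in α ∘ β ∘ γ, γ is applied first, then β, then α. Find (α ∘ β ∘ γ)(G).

H

(α ∘ β ∘ γ)(G) = α(β(γ(G))). γ(G) = D, then β(D) = J, then α(J) = H, so the result is H.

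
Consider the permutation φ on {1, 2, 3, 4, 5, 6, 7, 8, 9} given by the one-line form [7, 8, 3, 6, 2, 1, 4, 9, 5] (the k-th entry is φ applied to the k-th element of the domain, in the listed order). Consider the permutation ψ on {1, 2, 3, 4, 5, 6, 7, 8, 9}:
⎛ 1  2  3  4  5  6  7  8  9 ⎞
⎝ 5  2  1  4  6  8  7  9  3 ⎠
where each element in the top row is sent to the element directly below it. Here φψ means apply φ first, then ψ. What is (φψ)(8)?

First apply φ: φ(8) = 9, then ψ(9) = 3. Thus (φψ)(8) = 3.

3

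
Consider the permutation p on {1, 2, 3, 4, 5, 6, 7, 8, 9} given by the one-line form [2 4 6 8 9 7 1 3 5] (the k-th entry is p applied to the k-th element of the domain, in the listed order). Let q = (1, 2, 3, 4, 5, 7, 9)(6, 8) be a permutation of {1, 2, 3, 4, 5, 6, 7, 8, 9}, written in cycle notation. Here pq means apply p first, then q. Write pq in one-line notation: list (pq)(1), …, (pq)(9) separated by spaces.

Chase each element through p then q: 1 → 2 → 3; 2 → 4 → 5; 3 → 6 → 8; 4 → 8 → 6; 5 → 9 → 1; 6 → 7 → 9; 7 → 1 → 2; 8 → 3 → 4; 9 → 5 → 7.
Collecting the images, pq = [3 5 8 6 1 9 2 4 7].

3 5 8 6 1 9 2 4 7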